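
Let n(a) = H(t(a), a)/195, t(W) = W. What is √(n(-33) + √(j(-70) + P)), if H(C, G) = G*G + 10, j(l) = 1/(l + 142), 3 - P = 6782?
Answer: √(857220 + 12675*I*√976174)/390 ≈ 6.6394 + 6.2005*I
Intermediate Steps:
P = -6779 (P = 3 - 1*6782 = 3 - 6782 = -6779)
j(l) = 1/(142 + l)
H(C, G) = 10 + G² (H(C, G) = G² + 10 = 10 + G²)
n(a) = 2/39 + a²/195 (n(a) = (10 + a²)/195 = (10 + a²)*(1/195) = 2/39 + a²/195)
√(n(-33) + √(j(-70) + P)) = √((2/39 + (1/195)*(-33)²) + √(1/(142 - 70) - 6779)) = √((2/39 + (1/195)*1089) + √(1/72 - 6779)) = √((2/39 + 363/65) + √(1/72 - 6779)) = √(1099/195 + √(-488087/72)) = √(1099/195 + I*√976174/12)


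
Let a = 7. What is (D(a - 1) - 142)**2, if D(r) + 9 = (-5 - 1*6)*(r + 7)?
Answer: 86436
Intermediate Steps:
D(r) = -86 - 11*r (D(r) = -9 + (-5 - 1*6)*(r + 7) = -9 + (-5 - 6)*(7 + r) = -9 - 11*(7 + r) = -9 + (-77 - 11*r) = -86 - 11*r)
(D(a - 1) - 142)**2 = ((-86 - 11*(7 - 1)) - 142)**2 = ((-86 - 11*6) - 142)**2 = ((-86 - 66) - 142)**2 = (-152 - 142)**2 = (-294)**2 = 86436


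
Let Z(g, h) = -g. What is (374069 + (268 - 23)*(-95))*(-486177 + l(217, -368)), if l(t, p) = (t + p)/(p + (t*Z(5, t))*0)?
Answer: -31380800830045/184 ≈ -1.7055e+11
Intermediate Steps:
l(t, p) = (p + t)/p (l(t, p) = (t + p)/(p + (t*(-1*5))*0) = (p + t)/(p + (t*(-5))*0) = (p + t)/(p - 5*t*0) = (p + t)/(p + 0) = (p + t)/p)
(374069 + (268 - 23)*(-95))*(-486177 + l(217, -368)) = (374069 + (268 - 23)*(-95))*(-486177 + (-368 + 217)/(-368)) = (374069 + 245*(-95))*(-486177 - 1/368*(-151)) = (374069 - 23275)*(-486177 + 151/368) = 350794*(-178912985/368) = -31380800830045/184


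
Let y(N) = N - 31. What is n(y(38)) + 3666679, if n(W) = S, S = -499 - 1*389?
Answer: 3665791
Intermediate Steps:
S = -888 (S = -499 - 389 = -888)
y(N) = -31 + N
n(W) = -888
n(y(38)) + 3666679 = -888 + 3666679 = 3665791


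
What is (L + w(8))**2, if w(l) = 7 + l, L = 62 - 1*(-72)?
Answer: 22201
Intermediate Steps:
L = 134 (L = 62 + 72 = 134)
(L + w(8))**2 = (134 + (7 + 8))**2 = (134 + 15)**2 = 149**2 = 22201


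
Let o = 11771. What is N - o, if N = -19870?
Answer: -31641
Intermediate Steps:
N - o = -19870 - 1*11771 = -19870 - 11771 = -31641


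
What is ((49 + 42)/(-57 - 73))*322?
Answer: -1127/5 ≈ -225.40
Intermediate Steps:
((49 + 42)/(-57 - 73))*322 = (91/(-130))*322 = (91*(-1/130))*322 = -7/10*322 = -1127/5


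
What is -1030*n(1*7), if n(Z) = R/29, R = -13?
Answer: 13390/29 ≈ 461.72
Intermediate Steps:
n(Z) = -13/29
-1030*n(1*7) = -1030*(-13/29) = 13390/29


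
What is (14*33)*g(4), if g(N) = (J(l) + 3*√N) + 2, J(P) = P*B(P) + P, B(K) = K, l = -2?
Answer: 4620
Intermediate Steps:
J(P) = P + P² (J(P) = P*P + P = P² + P = P + P²)
g(N) = 4 + 3*√N (g(N) = (-2*(1 - 2) + 3*√N) + 2 = (-2*(-1) + 3*√N) + 2 = (2 + 3*√N) + 2 = 4 + 3*√N)
(14*33)*g(4) = (14*33)*(4 + 3*√4) = 462*(4 + 3*2) = 462*(4 + 6) = 462*10 = 4620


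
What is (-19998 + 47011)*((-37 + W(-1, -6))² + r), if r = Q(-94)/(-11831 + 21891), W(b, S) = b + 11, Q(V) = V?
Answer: 99051889699/5030 ≈ 1.9692e+7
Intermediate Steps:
W(b, S) = 11 + b
r = -47/5030 (r = -94/(-11831 + 21891) = -94/10060 = -94*1/10060 = -47/5030 ≈ -0.0093439)
(-19998 + 47011)*((-37 + W(-1, -6))² + r) = (-19998 + 47011)*((-37 + (11 - 1))² - 47/5030) = 27013*((-37 + 10)² - 47/5030) = 27013*((-27)² - 47/5030) = 27013*(729 - 47/5030) = 27013*(3666823/5030) = 99051889699/5030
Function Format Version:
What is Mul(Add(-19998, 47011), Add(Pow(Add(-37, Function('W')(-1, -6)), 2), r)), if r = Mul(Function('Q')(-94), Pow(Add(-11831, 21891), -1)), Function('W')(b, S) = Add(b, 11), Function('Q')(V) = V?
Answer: Rational(99051889699, 5030) ≈ 1.9692e+7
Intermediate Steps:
Function('W')(b, S) = Add(11, b)
r = Rational(-47, 5030) (r = Mul(-94, Pow(Add(-11831, 21891), -1)) = Mul(-94, Pow(10060, -1)) = Mul(-94, Rational(1, 10060)) = Rational(-47, 5030) ≈ -0.0093439)
Mul(Add(-19998, 47011), Add(Pow(Add(-37, Function('W')(-1, -6)), 2), r)) = Mul(Add(-19998, 47011), Add(Pow(Add(-37, Add(11, -1)), 2), Rational(-47, 5030))) = Mul(27013, Add(Pow(Add(-37, 10), 2), Rational(-47, 5030))) = Mul(27013, Add(Pow(-27, 2), Rational(-47, 5030))) = Mul(27013, Add(729, Rational(-47, 5030))) = Mul(27013, Rational(3666823, 5030)) = Rational(99051889699, 5030)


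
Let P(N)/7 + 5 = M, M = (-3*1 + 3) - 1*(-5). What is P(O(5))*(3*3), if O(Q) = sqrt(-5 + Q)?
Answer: 0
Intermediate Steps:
M = 5 (M = (-3 + 3) + 5 = 0 + 5 = 5)
P(N) = 0 (P(N) = -35 + 7*5 = -35 + 35 = 0)
P(O(5))*(3*3) = 0*(3*3) = 0*9 = 0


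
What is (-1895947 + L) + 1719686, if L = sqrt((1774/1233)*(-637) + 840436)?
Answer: -176261 + 5*sqrt(5672498974)/411 ≈ -1.7534e+5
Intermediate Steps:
L = 5*sqrt(5672498974)/411 (L = sqrt((1774*(1/1233))*(-637) + 840436) = sqrt((1774/1233)*(-637) + 840436) = sqrt(-1130038/1233 + 840436) = sqrt(1035127550/1233) = 5*sqrt(5672498974)/411 ≈ 916.25)
(-1895947 + L) + 1719686 = (-1895947 + 5*sqrt(5672498974)/411) + 1719686 = -176261 + 5*sqrt(5672498974)/411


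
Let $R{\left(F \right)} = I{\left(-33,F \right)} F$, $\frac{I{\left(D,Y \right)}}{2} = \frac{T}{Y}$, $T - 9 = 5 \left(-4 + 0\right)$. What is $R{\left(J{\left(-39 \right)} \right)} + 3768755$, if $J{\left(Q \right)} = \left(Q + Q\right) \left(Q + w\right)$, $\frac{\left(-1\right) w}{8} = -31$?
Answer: $3768733$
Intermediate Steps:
$w = 248$ ($w = \left(-8\right) \left(-31\right) = 248$)
$T = -11$ ($T = 9 + 5 \left(-4 + 0\right) = 9 + 5 \left(-4\right) = 9 - 20 = -11$)
$I{\left(D,Y \right)} = - \frac{22}{Y}$ ($I{\left(D,Y \right)} = 2 \left(- \frac{11}{Y}\right) = - \frac{22}{Y}$)
$J{\left(Q \right)} = 2 Q \left(248 + Q\right)$ ($J{\left(Q \right)} = \left(Q + Q\right) \left(Q + 248\right) = 2 Q \left(248 + Q\right)$)
$R{\left(F \right)} = -22$ ($R{\left(F \right)} = - \frac{22}{F} F = -22$)
$R{\left(J{\left(-39 \right)} \right)} + 3768755 = -22 + 3768755 = 3768733$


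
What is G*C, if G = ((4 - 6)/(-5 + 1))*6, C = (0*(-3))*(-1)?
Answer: 0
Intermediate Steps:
C = 0 (C = 0*(-1) = 0)
G = 3 (G = -2/(-4)*6 = -2*(-¼)*6 = (½)*6 = 3)
G*C = 3*0 = 0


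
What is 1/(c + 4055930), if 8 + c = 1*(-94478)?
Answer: 1/3961444 ≈ 2.5243e-7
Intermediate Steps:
c = -94486 (c = -8 + 1*(-94478) = -8 - 94478 = -94486)
1/(c + 4055930) = 1/(-94486 + 4055930) = 1/3961444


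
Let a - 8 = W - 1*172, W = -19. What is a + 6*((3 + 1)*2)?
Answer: -135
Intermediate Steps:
a = -183 (a = 8 + (-19 - 1*172) = 8 + (-19 - 172) = 8 - 191 = -183)
a + 6*((3 + 1)*2) = -183 + 6*((3 + 1)*2) = -183 + 6*(4*2) = -183 + 6*8 = -183 + 48 = -135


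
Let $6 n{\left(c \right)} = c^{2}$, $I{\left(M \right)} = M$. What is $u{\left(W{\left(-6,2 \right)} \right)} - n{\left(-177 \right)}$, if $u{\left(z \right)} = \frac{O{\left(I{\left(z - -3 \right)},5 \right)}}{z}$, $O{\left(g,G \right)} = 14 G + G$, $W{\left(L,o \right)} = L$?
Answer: $-5234$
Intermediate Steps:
$O{\left(g,G \right)} = 15 G$
$n{\left(c \right)} = \frac{c^{2}}{6}$
$u{\left(z \right)} = \frac{75}{z}$ ($u{\left(z \right)} = \frac{15 \cdot 5}{z} = \frac{75}{z}$)
$u{\left(W{\left(-6,2 \right)} \right)} - n{\left(-177 \right)} = \frac{75}{-6} - \frac{\left(-177\right)^{2}}{6} = 75 \left(- \frac{1}{6}\right) - \frac{1}{6} \cdot 31329 = - \frac{25}{2} - \frac{10443}{2} = -5234$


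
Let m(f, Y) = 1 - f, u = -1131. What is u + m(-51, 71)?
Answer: -1079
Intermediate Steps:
u + m(-51, 71) = -1131 + (1 - 1*(-51)) = -1131 + (1 + 51) = -1131 + 52 = -1079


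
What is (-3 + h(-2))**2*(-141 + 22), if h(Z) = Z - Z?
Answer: -1071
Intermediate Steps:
h(Z) = 0
(-3 + h(-2))**2*(-141 + 22) = (-3 + 0)**2*(-141 + 22) = (-3)**2*(-119) = 9*(-119) = -1071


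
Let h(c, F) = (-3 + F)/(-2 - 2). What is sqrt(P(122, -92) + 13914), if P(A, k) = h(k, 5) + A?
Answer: 3*sqrt(6238)/2 ≈ 118.47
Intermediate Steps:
h(c, F) = 3/4 - F/4 (h(c, F) = (-3 + F)/(-4) = (-3 + F)*(-1/4) = 3/4 - F/4)
P(A, k) = -1/2 + A (P(A, k) = (3/4 - 1/4*5) + A = (3/4 - 5/4) + A = -1/2 + A)
sqrt(P(122, -92) + 13914) = sqrt((-1/2 + 122) + 13914) = sqrt(243/2 + 13914) = sqrt(28071/2) = 3*sqrt(6238)/2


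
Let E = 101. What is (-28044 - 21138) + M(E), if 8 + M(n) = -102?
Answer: -49292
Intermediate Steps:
M(n) = -110 (M(n) = -8 - 102 = -110)
(-28044 - 21138) + M(E) = (-28044 - 21138) - 110 = -49182 - 110 = -49292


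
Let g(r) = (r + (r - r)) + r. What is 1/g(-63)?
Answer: -1/126 ≈ -0.0079365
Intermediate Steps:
g(r) = 2*r (g(r) = (r + 0) + r = r + r = 2*r)
1/g(-63) = 1/(2*(-63)) = 1/(-126) = -1/126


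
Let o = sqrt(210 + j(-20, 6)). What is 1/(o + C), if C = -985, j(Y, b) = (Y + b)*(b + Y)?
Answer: -985/969819 - sqrt(406)/969819 ≈ -0.0010364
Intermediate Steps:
j(Y, b) = (Y + b)**2 (j(Y, b) = (Y + b)*(Y + b) = (Y + b)**2)
o = sqrt(406) (o = sqrt(210 + (-20 + 6)**2) = sqrt(210 + (-14)**2) = sqrt(210 + 196) = sqrt(406) ≈ 20.149)
1/(o + C) = 1/(sqrt(406) - 985) = 1/(-985 + sqrt(406))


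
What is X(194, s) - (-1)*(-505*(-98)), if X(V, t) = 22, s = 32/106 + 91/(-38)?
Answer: 49512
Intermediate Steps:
s = -4215/2014 (s = 32*(1/106) + 91*(-1/38) = 16/53 - 91/38 = -4215/2014 ≈ -2.0928)
X(194, s) - (-1)*(-505*(-98)) = 22 - (-1)*(-505*(-98)) = 22 - (-1)*49490 = 22 - 1*(-49490) = 22 + 49490 = 49512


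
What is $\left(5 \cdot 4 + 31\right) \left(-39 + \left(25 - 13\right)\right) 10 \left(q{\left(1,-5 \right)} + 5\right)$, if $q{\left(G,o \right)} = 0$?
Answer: $-68850$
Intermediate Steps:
$\left(5 \cdot 4 + 31\right) \left(-39 + \left(25 - 13\right)\right) 10 \left(q{\left(1,-5 \right)} + 5\right) = \left(5 \cdot 4 + 31\right) \left(-39 + \left(25 - 13\right)\right) 10 \left(0 + 5\right) = \left(20 + 31\right) \left(-39 + \left(25 - 13\right)\right) 10 \cdot 5 = 51 \left(-39 + 12\right) 50 = 51 \left(-27\right) 50 = \left(-1377\right) 50 = -68850$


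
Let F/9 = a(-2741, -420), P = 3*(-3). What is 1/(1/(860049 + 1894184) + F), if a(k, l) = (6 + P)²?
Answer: 2754233/223092874 ≈ 0.012346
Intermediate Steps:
P = -9
a(k, l) = 9 (a(k, l) = (6 - 9)² = (-3)² = 9)
F = 81 (F = 9*9 = 81)
1/(1/(860049 + 1894184) + F) = 1/(1/(860049 + 1894184) + 81) = 1/(1/2754233 + 81) = 1/(223092874/2754233) = 2754233/223092874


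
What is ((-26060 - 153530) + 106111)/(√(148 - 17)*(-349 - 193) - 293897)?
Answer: 21595257663/86336963525 - 39825618*√131/86336963525 ≈ 0.24485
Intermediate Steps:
((-26060 - 153530) + 106111)/(√(148 - 17)*(-349 - 193) - 293897) = (-179590 + 106111)/(√131*(-542) - 293897) = -73479/(-542*√131 - 293897) = -73479/(-293897 - 542*√131)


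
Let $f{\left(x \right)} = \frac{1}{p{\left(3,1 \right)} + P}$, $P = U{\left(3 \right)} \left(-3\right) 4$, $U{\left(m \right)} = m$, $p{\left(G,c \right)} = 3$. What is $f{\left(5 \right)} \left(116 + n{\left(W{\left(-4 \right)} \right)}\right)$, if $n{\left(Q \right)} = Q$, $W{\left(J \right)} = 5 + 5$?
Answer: $- \frac{42}{11} \approx -3.8182$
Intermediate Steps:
$W{\left(J \right)} = 10$
$P = -36$ ($P = 3 \left(-3\right) 4 = \left(-9\right) 4 = -36$)
$f{\left(x \right)} = - \frac{1}{33}$ ($f{\left(x \right)} = \frac{1}{3 - 36} = \frac{1}{-33} = - \frac{1}{33}$)
$f{\left(5 \right)} \left(116 + n{\left(W{\left(-4 \right)} \right)}\right) = - \frac{116 + 10}{33} = \left(- \frac{1}{33}\right) 126 = - \frac{42}{11}$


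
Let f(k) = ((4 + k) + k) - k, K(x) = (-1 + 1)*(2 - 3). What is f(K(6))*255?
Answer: 1020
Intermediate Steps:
K(x) = 0 (K(x) = 0*(-1) = 0)
f(k) = 4 + k (f(k) = (4 + 2*k) - k = 4 + k)
f(K(6))*255 = (4 + 0)*255 = 4*255 = 1020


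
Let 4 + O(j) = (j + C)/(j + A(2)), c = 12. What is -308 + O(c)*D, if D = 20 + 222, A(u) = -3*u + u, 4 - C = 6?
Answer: -1947/2 ≈ -973.50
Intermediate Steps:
C = -2 (C = 4 - 1*6 = 4 - 6 = -2)
A(u) = -2*u
O(j) = -4 + (-2 + j)/(-4 + j) (O(j) = -4 + (j - 2)/(j - 2*2) = -4 + (-2 + j)/(j - 4) = -4 + (-2 + j)/(-4 + j))
D = 242
-308 + O(c)*D = -308 + ((14 - 3*12)/(-4 + 12))*242 = -308 + ((14 - 36)/8)*242 = -308 + ((⅛)*(-22))*242 = -308 - 11/4*242 = -308 - 1331/2 = -1947/2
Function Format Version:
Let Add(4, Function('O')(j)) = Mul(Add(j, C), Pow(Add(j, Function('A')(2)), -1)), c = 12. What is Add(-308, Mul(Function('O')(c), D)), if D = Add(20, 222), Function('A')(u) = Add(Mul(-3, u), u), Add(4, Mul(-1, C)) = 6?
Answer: Rational(-1947, 2) ≈ -973.50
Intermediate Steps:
C = -2 (C = Add(4, Mul(-1, 6)) = Add(4, -6) = -2)
Function('A')(u) = Mul(-2, u)
Function('O')(j) = Add(-4, Mul(Pow(Add(-4, j), -1), Add(-2, j))) (Function('O')(j) = Add(-4, Mul(Add(j, -2), Pow(Add(j, Mul(-2, 2)), -1))) = Add(-4, Mul(Add(-2, j), Pow(Add(j, -4), -1))) = Add(-4, Mul(Add(-2, j), Pow(Add(-4, j), -1))) = Add(-4, Mul(Pow(Add(-4, j), -1), Add(-2, j))))
D = 242
Add(-308, Mul(Function('O')(c), D)) = Add(-308, Mul(Mul(Pow(Add(-4, 12), -1), Add(14, Mul(-3, 12))), 242)) = Add(-308, Mul(Mul(Pow(8, -1), Add(14, -36)), 242)) = Add(-308, Mul(Mul(Rational(1, 8), -22), 242)) = Add(-308, Mul(Rational(-11, 4), 242)) = Add(-308, Rational(-1331, 2)) = Rational(-1947, 2)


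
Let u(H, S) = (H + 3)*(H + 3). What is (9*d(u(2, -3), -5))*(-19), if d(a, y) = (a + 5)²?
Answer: -153900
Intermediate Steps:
u(H, S) = (3 + H)² (u(H, S) = (3 + H)*(3 + H) = (3 + H)²)
d(a, y) = (5 + a)²
(9*d(u(2, -3), -5))*(-19) = (9*(5 + (3 + 2)²)²)*(-19) = (9*(5 + 5²)²)*(-19) = (9*(5 + 25)²)*(-19) = (9*30²)*(-19) = (9*900)*(-19) = 8100*(-19) = -153900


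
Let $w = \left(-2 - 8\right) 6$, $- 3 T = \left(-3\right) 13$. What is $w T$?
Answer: $-780$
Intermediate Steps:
$T = 13$ ($T = - \frac{\left(-3\right) 13}{3} = \left(- \frac{1}{3}\right) \left(-39\right) = 13$)
$w = -60$ ($w = \left(-10\right) 6 = -60$)
$w T = \left(-60\right) 13 = -780$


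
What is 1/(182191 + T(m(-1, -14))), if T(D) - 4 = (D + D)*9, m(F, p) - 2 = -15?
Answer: 1/181961 ≈ 5.4957e-6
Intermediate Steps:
m(F, p) = -13 (m(F, p) = 2 - 15 = -13)
T(D) = 4 + 18*D (T(D) = 4 + (D + D)*9 = 4 + (2*D)*9 = 4 + 18*D)
1/(182191 + T(m(-1, -14))) = 1/(182191 + (4 + 18*(-13))) = 1/(182191 + (4 - 234)) = 1/(182191 - 230) = 1/181961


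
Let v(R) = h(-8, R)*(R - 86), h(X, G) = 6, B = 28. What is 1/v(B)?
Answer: -1/348 ≈ -0.0028736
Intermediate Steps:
v(R) = -516 + 6*R (v(R) = 6*(R - 86) = 6*(-86 + R) = -516 + 6*R)
1/v(B) = 1/(-516 + 6*28) = 1/(-516 + 168) = 1/(-348) = -1/348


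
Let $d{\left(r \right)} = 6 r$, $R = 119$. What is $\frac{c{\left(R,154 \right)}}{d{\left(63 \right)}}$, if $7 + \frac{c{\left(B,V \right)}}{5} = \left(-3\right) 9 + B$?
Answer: $\frac{425}{378} \approx 1.1243$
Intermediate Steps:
$c{\left(B,V \right)} = -170 + 5 B$ ($c{\left(B,V \right)} = -35 + 5 \left(\left(-3\right) 9 + B\right) = -35 + 5 \left(-27 + B\right) = -35 + \left(-135 + 5 B\right) = -170 + 5 B$)
$\frac{c{\left(R,154 \right)}}{d{\left(63 \right)}} = \frac{-170 + 5 \cdot 119}{6 \cdot 63} = \frac{-170 + 595}{378} = 425 \cdot \frac{1}{378} = \frac{425}{378}$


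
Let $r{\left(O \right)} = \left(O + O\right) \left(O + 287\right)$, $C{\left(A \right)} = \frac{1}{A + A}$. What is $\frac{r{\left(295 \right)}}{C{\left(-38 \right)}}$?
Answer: $-26096880$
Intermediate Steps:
$C{\left(A \right)} = \frac{1}{2 A}$
$r{\left(O \right)} = 2 O \left(287 + O\right)$
$\frac{r{\left(295 \right)}}{C{\left(-38 \right)}} = \frac{2 \cdot 295 \left(287 + 295\right)}{\frac{1}{2} \frac{1}{-38}} = \frac{2 \cdot 295 \cdot 582}{\frac{1}{2} \left(- \frac{1}{38}\right)} = \frac{343380}{- \frac{1}{76}} = 343380 \left(-76\right) = -26096880$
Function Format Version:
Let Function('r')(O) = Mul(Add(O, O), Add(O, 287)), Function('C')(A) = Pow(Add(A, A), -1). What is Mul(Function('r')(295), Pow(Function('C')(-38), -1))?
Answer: -26096880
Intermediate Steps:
Function('C')(A) = Mul(Rational(1, 2), Pow(A, -1)) (Function('C')(A) = Pow(Mul(2, A), -1) = Mul(Rational(1, 2), Pow(A, -1)))
Function('r')(O) = Mul(2, O, Add(287, O)) (Function('r')(O) = Mul(Mul(2, O), Add(287, O)) = Mul(2, O, Add(287, O)))
Mul(Function('r')(295), Pow(Function('C')(-38), -1)) = Mul(Mul(2, 295, Add(287, 295)), Pow(Mul(Rational(1, 2), Pow(-38, -1)), -1)) = Mul(Mul(2, 295, 582), Pow(Mul(Rational(1, 2), Rational(-1, 38)), -1)) = Mul(343380, Pow(Rational(-1, 76), -1)) = Mul(343380, -76) = -26096880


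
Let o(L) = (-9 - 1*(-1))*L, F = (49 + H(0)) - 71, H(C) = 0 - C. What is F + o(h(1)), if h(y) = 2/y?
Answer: -38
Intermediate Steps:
H(C) = -C
F = -22 (F = (49 - 1*0) - 71 = (49 + 0) - 71 = 49 - 71 = -22)
o(L) = -8*L (o(L) = (-9 + 1)*L = -8*L)
F + o(h(1)) = -22 - 16/1 = -22 - 16 = -38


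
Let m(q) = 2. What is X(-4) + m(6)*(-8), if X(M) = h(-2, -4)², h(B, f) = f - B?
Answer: -12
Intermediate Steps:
X(M) = 4 (X(M) = (-4 - 1*(-2))² = (-4 + 2)² = (-2)² = 4)
X(-4) + m(6)*(-8) = 4 + 2*(-8) = 4 - 16 = -12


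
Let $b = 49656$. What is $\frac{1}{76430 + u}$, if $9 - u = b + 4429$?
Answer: $\frac{1}{22354} \approx 4.4735 \cdot 10^{-5}$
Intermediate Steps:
$u = -54076$ ($u = 9 - \left(49656 + 4429\right) = 9 - 54085 = -54076$)
$\frac{1}{76430 + u} = \frac{1}{76430 - 54076} = \frac{1}{22354}$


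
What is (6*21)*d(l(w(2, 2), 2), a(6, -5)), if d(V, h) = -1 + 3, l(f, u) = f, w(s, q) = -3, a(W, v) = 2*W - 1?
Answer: 252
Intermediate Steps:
a(W, v) = -1 + 2*W
d(V, h) = 2
(6*21)*d(l(w(2, 2), 2), a(6, -5)) = (6*21)*2 = 126*2 = 252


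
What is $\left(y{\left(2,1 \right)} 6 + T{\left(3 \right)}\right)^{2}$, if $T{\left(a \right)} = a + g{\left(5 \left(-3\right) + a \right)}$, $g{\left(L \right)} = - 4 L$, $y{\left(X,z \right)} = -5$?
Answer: $441$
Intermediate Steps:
$T{\left(a \right)} = 60 - 3 a$ ($T{\left(a \right)} = a - 4 \left(5 \left(-3\right) + a\right) = a - 4 \left(-15 + a\right) = a - \left(-60 + 4 a\right) = 60 - 3 a$)
$\left(y{\left(2,1 \right)} 6 + T{\left(3 \right)}\right)^{2} = \left(\left(-5\right) 6 + \left(60 - 9\right)\right)^{2} = \left(-30 + \left(60 - 9\right)\right)^{2} = \left(-30 + 51\right)^{2} = 21^{2} = 441$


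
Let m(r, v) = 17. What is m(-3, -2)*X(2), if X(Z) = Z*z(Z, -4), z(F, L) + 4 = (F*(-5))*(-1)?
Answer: 204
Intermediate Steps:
z(F, L) = -4 + 5*F (z(F, L) = -4 + (F*(-5))*(-1) = -4 - 5*F*(-1) = -4 + 5*F)
X(Z) = Z*(-4 + 5*Z)
m(-3, -2)*X(2) = 17*(2*(-4 + 5*2)) = 17*(2*(-4 + 10)) = 17*(2*6) = 17*12 = 204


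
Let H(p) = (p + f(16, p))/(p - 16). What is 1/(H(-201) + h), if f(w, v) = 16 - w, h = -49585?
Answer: -217/10759744 ≈ -2.0168e-5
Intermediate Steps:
H(p) = p/(-16 + p) (H(p) = (p + (16 - 1*16))/(p - 16) = (p + (16 - 16))/(-16 + p) = (p + 0)/(-16 + p) = p/(-16 + p))
1/(H(-201) + h) = 1/(-201/(-16 - 201) - 49585) = 1/(-201/(-217) - 49585) = 1/(-201*(-1/217) - 49585) = 1/(201/217 - 49585) = 1/(-10759744/217) = -217/10759744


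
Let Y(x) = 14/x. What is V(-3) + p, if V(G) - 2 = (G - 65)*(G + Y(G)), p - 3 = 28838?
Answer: 88093/3 ≈ 29364.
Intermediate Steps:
p = 28841 (p = 3 + 28838 = 28841)
V(G) = 2 + (-65 + G)*(G + 14/G) (V(G) = 2 + (G - 65)*(G + 14/G) = 2 + (-65 + G)*(G + 14/G))
V(-3) + p = (16 + (-3)**2 - 910/(-3) - 65*(-3)) + 28841 = (16 + 9 - 910*(-1/3) + 195) + 28841 = (16 + 9 + 910/3 + 195) + 28841 = 1570/3 + 28841 = 88093/3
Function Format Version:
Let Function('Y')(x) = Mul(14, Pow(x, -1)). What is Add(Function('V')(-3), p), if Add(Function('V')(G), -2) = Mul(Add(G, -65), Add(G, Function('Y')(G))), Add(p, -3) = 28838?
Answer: Rational(88093, 3) ≈ 29364.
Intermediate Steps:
p = 28841 (p = Add(3, 28838) = 28841)
Function('V')(G) = Add(2, Mul(Add(-65, G), Add(G, Mul(14, Pow(G, -1))))) (Function('V')(G) = Add(2, Mul(Add(G, -65), Add(G, Mul(14, Pow(G, -1))))) = Add(2, Mul(Add(-65, G), Add(G, Mul(14, Pow(G, -1))))))
Add(Function('V')(-3), p) = Add(Add(16, Pow(-3, 2), Mul(-910, Pow(-3, -1)), Mul(-65, -3)), 28841) = Add(Add(16, 9, Mul(-910, Rational(-1, 3)), 195), 28841) = Add(Add(16, 9, Rational(910, 3), 195), 28841) = Add(Rational(1570, 3), 28841) = Rational(88093, 3)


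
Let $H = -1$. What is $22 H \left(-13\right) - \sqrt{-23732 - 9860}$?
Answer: $286 - 2 i \sqrt{8398} \approx 286.0 - 183.28 i$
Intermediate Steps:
$22 H \left(-13\right) - \sqrt{-23732 - 9860} = 22 \left(-1\right) \left(-13\right) - \sqrt{-23732 - 9860} = \left(-22\right) \left(-13\right) - \sqrt{-33592} = 286 - 2 i \sqrt{8398}$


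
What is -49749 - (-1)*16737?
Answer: -33012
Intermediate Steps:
-49749 - (-1)*16737 = -49749 - 1*(-16737) = -49749 + 16737 = -33012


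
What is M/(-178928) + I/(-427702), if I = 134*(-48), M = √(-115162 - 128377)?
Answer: 3216/213851 - I*√243539/178928 ≈ 0.015039 - 0.0027581*I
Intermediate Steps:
M = I*√243539 (M = √(-243539) = I*√243539 ≈ 493.5*I)
I = -6432
M/(-178928) + I/(-427702) = (I*√243539)/(-178928) - 6432/(-427702) = (I*√243539)*(-1/178928) - 6432*(-1/427702) = -I*√243539/178928 + 3216/213851 = 3216/213851 - I*√243539/178928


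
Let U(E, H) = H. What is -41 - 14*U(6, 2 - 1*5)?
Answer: 1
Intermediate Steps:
-41 - 14*U(6, 2 - 1*5) = -41 - 14*(2 - 1*5) = -41 - 14*(2 - 5) = -41 - 14*(-3) = -41 + 42 = 1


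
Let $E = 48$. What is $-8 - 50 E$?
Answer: $-2408$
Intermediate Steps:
$-8 - 50 E = -8 - 2400 = -2408$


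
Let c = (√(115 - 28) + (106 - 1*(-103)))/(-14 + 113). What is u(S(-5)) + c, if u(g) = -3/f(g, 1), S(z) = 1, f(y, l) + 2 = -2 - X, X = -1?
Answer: 28/9 + √87/99 ≈ 3.2053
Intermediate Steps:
f(y, l) = -3 (f(y, l) = -2 + (-2 - 1*(-1)) = -2 + (-2 + 1) = -2 - 1 = -3)
c = 19/9 + √87/99 (c = (√87 + (106 + 103))/99 = (√87 + 209)*(1/99) = (209 + √87)*(1/99) = 19/9 + √87/99 ≈ 2.2053)
u(g) = 1 (u(g) = -3/(-3) = -3*(-⅓) = 1)
u(S(-5)) + c = 1 + (19/9 + √87/99) = 28/9 + √87/99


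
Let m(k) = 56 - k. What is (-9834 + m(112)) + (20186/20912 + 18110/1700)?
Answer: -8779510587/888760 ≈ -9878.4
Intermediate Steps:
(-9834 + m(112)) + (20186/20912 + 18110/1700) = (-9834 + (56 - 1*112)) + (20186/20912 + 18110/1700) = (-9834 + (56 - 112)) + (20186*(1/20912) + 18110*(1/1700)) = (-9834 - 56) + (10093/10456 + 1811/170) = -9890 + 10325813/888760 = -8779510587/888760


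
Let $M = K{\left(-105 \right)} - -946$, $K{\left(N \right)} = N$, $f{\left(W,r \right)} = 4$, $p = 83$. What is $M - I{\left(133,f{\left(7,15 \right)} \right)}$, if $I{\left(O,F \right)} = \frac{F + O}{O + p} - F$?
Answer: $\frac{182383}{216} \approx 844.37$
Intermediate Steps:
$I{\left(O,F \right)} = - F + \frac{F + O}{83 + O}$ ($I{\left(O,F \right)} = \frac{F + O}{O + 83} - F = \frac{F + O}{83 + O} - F = - F + \frac{F + O}{83 + O}$)
$M = 841$ ($M = -105 - -946 = -105 + 946 = 841$)
$M - I{\left(133,f{\left(7,15 \right)} \right)} = 841 - \frac{133 - 328 - 4 \cdot 133}{83 + 133} = 841 - \frac{133 - 328 - 532}{216} = 841 - \frac{1}{216} \left(-727\right) = 841 - - \frac{727}{216} = 841 + \frac{727}{216} = \frac{182383}{216}$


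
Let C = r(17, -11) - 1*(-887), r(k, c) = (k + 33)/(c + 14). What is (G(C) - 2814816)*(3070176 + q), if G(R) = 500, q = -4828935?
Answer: 4949703593844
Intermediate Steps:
r(k, c) = (33 + k)/(14 + c)
C = 2711/3 (C = (33 + 17)/(14 - 11) - 1*(-887) = 50/3 + 887 = 2711/3 ≈ 903.67)
(G(C) - 2814816)*(3070176 + q) = (500 - 2814816)*(3070176 - 4828935) = -2814316*(-1758759) = 4949703593844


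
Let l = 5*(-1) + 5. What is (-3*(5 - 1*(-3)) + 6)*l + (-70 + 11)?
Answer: -59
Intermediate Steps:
l = 0 (l = -5 + 5 = 0)
(-3*(5 - 1*(-3)) + 6)*l + (-70 + 11) = (-3*(5 - 1*(-3)) + 6)*0 + (-70 + 11) = (-3*(5 + 3) + 6)*0 - 59 = (-3*8 + 6)*0 - 59 = (-24 + 6)*0 - 59 = -18*0 - 59 = 0 - 59 = -59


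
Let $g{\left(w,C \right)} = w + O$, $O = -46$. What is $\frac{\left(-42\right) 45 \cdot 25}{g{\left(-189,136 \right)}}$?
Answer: $\frac{9450}{47} \approx 201.06$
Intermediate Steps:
$g{\left(w,C \right)} = -46 + w$ ($g{\left(w,C \right)} = w - 46 = -46 + w$)
$\frac{\left(-42\right) 45 \cdot 25}{g{\left(-189,136 \right)}} = \frac{\left(-42\right) 45 \cdot 25}{-46 - 189} = \frac{\left(-1890\right) 25}{-235} = \left(-47250\right) \left(- \frac{1}{235}\right) = \frac{9450}{47}$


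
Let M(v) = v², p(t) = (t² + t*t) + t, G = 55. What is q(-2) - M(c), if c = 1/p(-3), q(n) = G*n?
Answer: -24751/225 ≈ -110.00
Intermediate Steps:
p(t) = t + 2*t² (p(t) = (t² + t²) + t = 2*t² + t = t + 2*t²)
q(n) = 55*n
c = 1/15 (c = 1/(-3*(1 + 2*(-3))) = 1/(-3*(1 - 6)) = 1/(-3*(-5)) = 1/15 ≈ 0.066667)
q(-2) - M(c) = 55*(-2) - (1/15)² = -110 - 1*1/225 = -110 - 1/225 = -24751/225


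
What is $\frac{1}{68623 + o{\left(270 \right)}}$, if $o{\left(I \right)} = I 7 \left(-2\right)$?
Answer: $\frac{1}{64843} \approx 1.5422 \cdot 10^{-5}$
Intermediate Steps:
$o{\left(I \right)} = - 14 I$ ($o{\left(I \right)} = 7 I \left(-2\right) = - 14 I$)
$\frac{1}{68623 + o{\left(270 \right)}} = \frac{1}{68623 - 3780} = \frac{1}{64843}$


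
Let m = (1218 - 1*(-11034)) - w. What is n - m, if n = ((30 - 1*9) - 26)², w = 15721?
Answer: 3494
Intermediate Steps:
m = -3469 (m = (1218 - 1*(-11034)) - 1*15721 = (1218 + 11034) - 15721 = 12252 - 15721 = -3469)
n = 25 (n = ((30 - 9) - 26)² = (21 - 26)² = (-5)² = 25)
n - m = 25 - 1*(-3469) = 25 + 3469 = 3494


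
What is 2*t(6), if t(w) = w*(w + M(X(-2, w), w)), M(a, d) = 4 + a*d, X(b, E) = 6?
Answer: 552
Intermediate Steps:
t(w) = w*(4 + 7*w) (t(w) = w*(w + (4 + 6*w)) = w*(4 + 7*w))
2*t(6) = 2*(6*(4 + 7*6)) = 2*(6*(4 + 42)) = 2*(6*46) = 2*276 = 552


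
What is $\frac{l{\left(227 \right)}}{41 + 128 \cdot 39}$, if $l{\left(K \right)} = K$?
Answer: $\frac{227}{5033} \approx 0.045102$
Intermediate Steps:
$\frac{l{\left(227 \right)}}{41 + 128 \cdot 39} = \frac{227}{41 + 128 \cdot 39} = \frac{227}{41 + 4992} = \frac{227}{5033}$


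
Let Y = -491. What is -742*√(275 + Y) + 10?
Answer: 10 - 4452*I*√6 ≈ 10.0 - 10905.0*I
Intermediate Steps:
-742*√(275 + Y) + 10 = -742*√(275 - 491) + 10 = -4452*I*√6 + 10 = 10 - 4452*I*√6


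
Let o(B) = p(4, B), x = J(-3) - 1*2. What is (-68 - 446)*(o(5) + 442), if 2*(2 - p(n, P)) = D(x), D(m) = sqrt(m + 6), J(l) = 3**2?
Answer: -228216 + 257*sqrt(13) ≈ -2.2729e+5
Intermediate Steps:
J(l) = 9
x = 7 (x = 9 - 1*2 = 9 - 2 = 7)
D(m) = sqrt(6 + m)
p(n, P) = 2 - sqrt(13)/2 (p(n, P) = 2 - sqrt(6 + 7)/2 = 2 - sqrt(13)/2)
o(B) = 2 - sqrt(13)/2
(-68 - 446)*(o(5) + 442) = (-68 - 446)*((2 - sqrt(13)/2) + 442) = -514*(444 - sqrt(13)/2) = -228216 + 257*sqrt(13)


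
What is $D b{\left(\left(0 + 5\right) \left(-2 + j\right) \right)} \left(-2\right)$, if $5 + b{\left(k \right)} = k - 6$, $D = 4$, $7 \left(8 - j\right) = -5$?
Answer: $- \frac{1264}{7} \approx -180.57$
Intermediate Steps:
$j = \frac{61}{7}$ ($j = 8 - - \frac{5}{7} = 8 + \frac{5}{7} = \frac{61}{7} \approx 8.7143$)
$b{\left(k \right)} = -11 + k$ ($b{\left(k \right)} = -5 + \left(k - 6\right) = -5 + \left(-6 + k\right) = -11 + k$)
$D b{\left(\left(0 + 5\right) \left(-2 + j\right) \right)} \left(-2\right) = 4 \left(-11 + \left(0 + 5\right) \left(-2 + \frac{61}{7}\right)\right) \left(-2\right) = 4 \left(-11 + 5 \cdot \frac{47}{7}\right) \left(-2\right) = 4 \left(-11 + \frac{235}{7}\right) \left(-2\right) = 4 \cdot \frac{158}{7} \left(-2\right) = 4 \left(- \frac{316}{7}\right) = - \frac{1264}{7}$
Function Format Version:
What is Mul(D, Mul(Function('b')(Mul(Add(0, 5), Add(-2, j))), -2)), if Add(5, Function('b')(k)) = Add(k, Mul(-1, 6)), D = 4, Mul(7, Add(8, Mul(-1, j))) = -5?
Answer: Rational(-1264, 7) ≈ -180.57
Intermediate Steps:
j = Rational(61, 7) (j = Add(8, Mul(Rational(-1, 7), -5)) = Add(8, Rational(5, 7)) = Rational(61, 7) ≈ 8.7143)
Function('b')(k) = Add(-11, k) (Function('b')(k) = Add(-5, Add(k, Mul(-1, 6))) = Add(-5, Add(k, -6)) = Add(-5, Add(-6, k)) = Add(-11, k))
Mul(D, Mul(Function('b')(Mul(Add(0, 5), Add(-2, j))), -2)) = Mul(4, Mul(Add(-11, Mul(Add(0, 5), Add(-2, Rational(61, 7)))), -2)) = Mul(4, Mul(Add(-11, Mul(5, Rational(47, 7))), -2)) = Mul(4, Mul(Add(-11, Rational(235, 7)), -2)) = Mul(4, Mul(Rational(158, 7), -2)) = Mul(4, Rational(-316, 7)) = Rational(-1264, 7)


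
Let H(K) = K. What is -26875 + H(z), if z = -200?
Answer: -27075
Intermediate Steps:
-26875 + H(z) = -26875 - 200 = -27075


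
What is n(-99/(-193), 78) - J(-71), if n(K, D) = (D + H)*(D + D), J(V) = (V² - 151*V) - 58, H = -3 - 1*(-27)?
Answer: 208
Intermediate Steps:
H = 24 (H = -3 + 27 = 24)
J(V) = -58 + V² - 151*V
n(K, D) = 2*D*(24 + D) (n(K, D) = (D + 24)*(D + D) = (24 + D)*(2*D) = 2*D*(24 + D))
n(-99/(-193), 78) - J(-71) = 2*78*(24 + 78) - (-58 + (-71)² - 151*(-71)) = 2*78*102 - (-58 + 5041 + 10721) = 15912 - 1*15704 = 15912 - 15704 = 208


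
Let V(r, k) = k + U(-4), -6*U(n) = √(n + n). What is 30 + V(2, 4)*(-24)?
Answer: -66 + 8*I*√2 ≈ -66.0 + 11.314*I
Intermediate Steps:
U(n) = -√2*√n/6 (U(n) = -√(n + n)/6 = -√2*√n/6)
V(r, k) = k - I*√2/3 (V(r, k) = k - √2*√(-4)/6 = k - √2*2*I/6 = k - I*√2/3)
30 + V(2, 4)*(-24) = 30 + (4 - I*√2/3)*(-24) = 30 + (-96 + 8*I*√2) = -66 + 8*I*√2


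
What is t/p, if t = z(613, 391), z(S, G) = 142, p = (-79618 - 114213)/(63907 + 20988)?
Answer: -12055090/193831 ≈ -62.194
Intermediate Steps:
p = -193831/84895 ≈ -2.2832
t = 142
t/p = 142/(-193831/84895) = 142*(-84895/193831) = -12055090/193831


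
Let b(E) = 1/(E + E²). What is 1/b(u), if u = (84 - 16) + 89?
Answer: 24806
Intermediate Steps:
u = 157 (u = 68 + 89 = 157)
1/b(u) = 1/(1/(157*(1 + 157))) = 1/((1/157)/158) = 1/((1/157)*(1/158)) = 1/(1/24806) = 24806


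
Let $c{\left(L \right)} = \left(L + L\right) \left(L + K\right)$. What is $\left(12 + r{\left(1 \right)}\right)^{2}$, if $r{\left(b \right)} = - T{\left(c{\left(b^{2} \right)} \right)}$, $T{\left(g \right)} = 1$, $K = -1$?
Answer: $121$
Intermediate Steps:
$c{\left(L \right)} = 2 L \left(-1 + L\right)$ ($c{\left(L \right)} = \left(L + L\right) \left(L - 1\right) = 2 L \left(-1 + L\right)$)
$r{\left(b \right)} = -1$ ($r{\left(b \right)} = \left(-1\right) 1 = -1$)
$\left(12 + r{\left(1 \right)}\right)^{2} = \left(12 - 1\right)^{2} = 11^{2} = 121$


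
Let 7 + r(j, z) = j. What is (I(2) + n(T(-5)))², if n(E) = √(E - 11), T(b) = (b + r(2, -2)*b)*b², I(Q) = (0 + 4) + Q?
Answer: (6 + √489)² ≈ 790.36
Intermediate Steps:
r(j, z) = -7 + j
I(Q) = 4 + Q
T(b) = -4*b³ (T(b) = (b + (-7 + 2)*b)*b² = (b - 5*b)*b² = (-4*b)*b² = -4*b³)
n(E) = √(-11 + E)
(I(2) + n(T(-5)))² = ((4 + 2) + √(-11 - 4*(-5)³))² = (6 + √(-11 - 4*(-125)))² = (6 + √(-11 + 500))² = (6 + √489)²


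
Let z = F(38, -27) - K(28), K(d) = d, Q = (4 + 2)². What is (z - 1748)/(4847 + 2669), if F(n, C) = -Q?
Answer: -453/1879 ≈ -0.24109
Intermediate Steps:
Q = 36 (Q = 6² = 36)
F(n, C) = -36 (F(n, C) = -1*36 = -36)
z = -64 (z = -36 - 1*28 = -36 - 28 = -64)
(z - 1748)/(4847 + 2669) = (-64 - 1748)/(4847 + 2669) = -1812/7516 = -1812*1/7516 = -453/1879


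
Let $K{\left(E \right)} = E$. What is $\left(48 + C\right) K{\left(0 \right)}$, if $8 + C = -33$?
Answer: $0$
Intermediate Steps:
$C = -41$ ($C = -8 - 33 = -41$)
$\left(48 + C\right) K{\left(0 \right)} = \left(48 - 41\right) 0 = 7 \cdot 0 = 0$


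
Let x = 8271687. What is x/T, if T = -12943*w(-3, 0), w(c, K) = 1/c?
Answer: 24815061/12943 ≈ 1917.3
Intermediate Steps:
T = 12943/3 (T = -12943/(-3) = -12943*(-1/3) = 12943/3 ≈ 4314.3)
x/T = 8271687/(12943/3) = 8271687*(3/12943) = 24815061/12943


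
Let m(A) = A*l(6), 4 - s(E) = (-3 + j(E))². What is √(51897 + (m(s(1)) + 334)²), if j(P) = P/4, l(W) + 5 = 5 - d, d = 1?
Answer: √42456433/16 ≈ 407.24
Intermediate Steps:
l(W) = -1 (l(W) = -5 + (5 - 1*1) = -5 + (5 - 1) = -5 + 4 = -1)
j(P) = P/4 (j(P) = P*(¼) = P/4)
s(E) = 4 - (-3 + E/4)²
m(A) = -A (m(A) = A*(-1) = -A)
√(51897 + (m(s(1)) + 334)²) = √(51897 + (-(4 - (-12 + 1)²/16) + 334)²) = √(51897 + (-(4 - 1/16*(-11)²) + 334)²) = √(51897 + (-(4 - 1/16*121) + 334)²) = √(51897 + (-(4 - 121/16) + 334)²) = √(51897 + (-1*(-57/16) + 334)²) = √(51897 + (57/16 + 334)²) = √(51897 + (5401/16)²) = √(51897 + 29170801/256) = √(42456433/256) = √42456433/16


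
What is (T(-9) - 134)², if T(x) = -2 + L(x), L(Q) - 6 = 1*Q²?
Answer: 2401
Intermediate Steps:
L(Q) = 6 + Q² (L(Q) = 6 + 1*Q² = 6 + Q²)
T(x) = 4 + x² (T(x) = -2 + (6 + x²) = 4 + x²)
(T(-9) - 134)² = ((4 + (-9)²) - 134)² = ((4 + 81) - 134)² = (85 - 134)² = (-49)² = 2401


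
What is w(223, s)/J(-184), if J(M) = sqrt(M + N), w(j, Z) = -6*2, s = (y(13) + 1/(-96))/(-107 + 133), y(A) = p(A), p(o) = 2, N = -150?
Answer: 6*I*sqrt(334)/167 ≈ 0.65661*I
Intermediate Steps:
y(A) = 2
s = 191/2496 (s = (2 + 1/(-96))/(-107 + 133) = (2 - 1/96)/26 = (191/96)*(1/26) = 191/2496 ≈ 0.076522)
w(j, Z) = -12
J(M) = sqrt(-150 + M) (J(M) = sqrt(M - 150) = sqrt(-150 + M))
w(223, s)/J(-184) = -12/sqrt(-150 - 184) = -12*(-I*sqrt(334)/334) = -(-6)*I*sqrt(334)/167 = 6*I*sqrt(334)/167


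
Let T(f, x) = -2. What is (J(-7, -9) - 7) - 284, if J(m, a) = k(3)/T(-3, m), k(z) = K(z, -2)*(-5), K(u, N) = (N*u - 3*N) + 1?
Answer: -577/2 ≈ -288.50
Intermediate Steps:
K(u, N) = 1 - 3*N + N*u (K(u, N) = (-3*N + N*u) + 1 = 1 - 3*N + N*u)
k(z) = -35 + 10*z (k(z) = (1 - 3*(-2) - 2*z)*(-5) = (1 + 6 - 2*z)*(-5) = (7 - 2*z)*(-5) = -35 + 10*z)
J(m, a) = 5/2 (J(m, a) = (-35 + 10*3)/(-2) = (-35 + 30)*(-½) = -5*(-½) = 5/2)
(J(-7, -9) - 7) - 284 = (5/2 - 7) - 284 = -9/2 - 284 = -577/2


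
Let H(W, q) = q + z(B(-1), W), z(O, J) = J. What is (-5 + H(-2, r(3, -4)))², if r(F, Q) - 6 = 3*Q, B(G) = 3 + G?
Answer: 169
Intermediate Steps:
r(F, Q) = 6 + 3*Q
H(W, q) = W + q (H(W, q) = q + W = W + q)
(-5 + H(-2, r(3, -4)))² = (-5 + (-2 + (6 + 3*(-4))))² = (-5 + (-2 + (6 - 12)))² = (-5 + (-2 - 6))² = (-5 - 8)² = (-13)² = 169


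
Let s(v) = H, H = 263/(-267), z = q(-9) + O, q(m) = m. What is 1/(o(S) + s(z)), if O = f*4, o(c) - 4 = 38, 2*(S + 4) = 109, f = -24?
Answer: 267/10951 ≈ 0.024381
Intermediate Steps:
S = 101/2 (S = -4 + (½)*109 = -4 + 109/2 = 101/2 ≈ 50.500)
o(c) = 42 (o(c) = 4 + 38 = 42)
O = -96 (O = -24*4 = -96)
z = -105 (z = -9 - 96 = -105)
H = -263/267 (H = 263*(-1/267) = -263/267 ≈ -0.98502)
s(v) = -263/267
1/(o(S) + s(z)) = 1/(42 - 263/267) = 1/(10951/267) = 267/10951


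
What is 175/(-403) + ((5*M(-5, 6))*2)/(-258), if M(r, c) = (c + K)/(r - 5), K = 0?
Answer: -7122/17329 ≈ -0.41099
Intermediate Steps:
M(r, c) = c/(-5 + r) (M(r, c) = (c + 0)/(r - 5) = c/(-5 + r))
175/(-403) + ((5*M(-5, 6))*2)/(-258) = 175/(-403) + ((5*(6/(-5 - 5)))*2)/(-258) = 175*(-1/403) + ((5*(6/(-10)))*2)*(-1/258) = -175/403 + ((5*(6*(-⅒)))*2)*(-1/258) = -175/403 + ((5*(-⅗))*2)*(-1/258) = -175/403 - 3*2*(-1/258) = -175/403 - 6*(-1/258) = -175/403 + 1/43 = -7122/17329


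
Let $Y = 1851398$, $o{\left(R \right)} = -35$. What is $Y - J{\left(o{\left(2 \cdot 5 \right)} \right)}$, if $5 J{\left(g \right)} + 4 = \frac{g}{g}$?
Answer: $\frac{9256993}{5} \approx 1.8514 \cdot 10^{6}$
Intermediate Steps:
$J{\left(g \right)} = - \frac{3}{5}$ ($J{\left(g \right)} = - \frac{4}{5} + \frac{g \frac{1}{g}}{5} = - \frac{4}{5} + \frac{1}{5} \cdot 1 = - \frac{4}{5} + \frac{1}{5} = - \frac{3}{5}$)
$Y - J{\left(o{\left(2 \cdot 5 \right)} \right)} = 1851398 - - \frac{3}{5} = 1851398 + \frac{3}{5} = \frac{9256993}{5}$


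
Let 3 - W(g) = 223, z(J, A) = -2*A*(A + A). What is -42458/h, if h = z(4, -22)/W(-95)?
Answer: -106145/22 ≈ -4824.8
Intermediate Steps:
z(J, A) = -4*A² (z(J, A) = -2*A*2*A = -4*A²)
W(g) = -220 (W(g) = 3 - 1*223 = 3 - 223 = -220)
h = 44/5 (h = -4*(-22)²/(-220) = -4*484*(-1/220) = -1936*(-1/220) = 44/5 ≈ 8.8000)
-42458/h = -42458/44/5 = -42458*5/44 = -106145/22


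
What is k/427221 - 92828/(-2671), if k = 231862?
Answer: 40277374390/1141107291 ≈ 35.297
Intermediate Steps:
k/427221 - 92828/(-2671) = 231862/427221 - 92828/(-2671) = 231862*(1/427221) - 92828*(-1/2671) = 231862/427221 + 92828/2671 = 40277374390/1141107291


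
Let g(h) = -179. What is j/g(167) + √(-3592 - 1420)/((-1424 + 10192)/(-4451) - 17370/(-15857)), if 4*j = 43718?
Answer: -21859/358 - 70579507*I*√1253/30860153 ≈ -61.059 - 80.957*I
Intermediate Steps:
j = 21859/2 (j = (¼)*43718 = 21859/2 ≈ 10930.)
j/g(167) + √(-3592 - 1420)/((-1424 + 10192)/(-4451) - 17370/(-15857)) = (21859/2)/(-179) + √(-3592 - 1420)/((-1424 + 10192)/(-4451) - 17370/(-15857)) = (21859/2)*(-1/179) + √(-5012)/(8768*(-1/4451) - 17370*(-1/15857)) = -21859/358 + (2*I*√1253)/(-8768/4451 + 17370/15857) = -21859/358 + (2*I*√1253)/(-61720306/70579507) = -21859/358 + (2*I*√1253)*(-70579507/61720306) = -21859/358 - 70579507*I*√1253/30860153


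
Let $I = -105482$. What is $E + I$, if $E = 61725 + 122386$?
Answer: $78629$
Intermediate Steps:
$E = 184111$
$E + I = 184111 - 105482 = 78629$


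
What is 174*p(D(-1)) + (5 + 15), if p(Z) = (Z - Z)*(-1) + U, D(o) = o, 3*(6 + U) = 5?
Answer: -734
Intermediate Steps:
U = -13/3 (U = -6 + (⅓)*5 = -6 + 5/3 = -13/3 ≈ -4.3333)
p(Z) = -13/3 (p(Z) = (Z - Z)*(-1) - 13/3 = 0*(-1) - 13/3 = 0 - 13/3 = -13/3)
174*p(D(-1)) + (5 + 15) = 174*(-13/3) + (5 + 15) = -754 + 20 = -734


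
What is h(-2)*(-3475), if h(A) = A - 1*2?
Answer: 13900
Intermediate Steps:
h(A) = -2 + A (h(A) = A - 2 = -2 + A)
h(-2)*(-3475) = (-2 - 2)*(-3475) = -4*(-3475) = 13900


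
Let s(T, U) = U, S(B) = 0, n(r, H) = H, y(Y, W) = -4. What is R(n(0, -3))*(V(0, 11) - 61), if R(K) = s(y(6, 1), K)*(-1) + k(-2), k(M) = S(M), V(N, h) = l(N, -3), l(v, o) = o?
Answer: -192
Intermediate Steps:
V(N, h) = -3
k(M) = 0
R(K) = -K (R(K) = K*(-1) + 0 = -K + 0 = -K)
R(n(0, -3))*(V(0, 11) - 61) = (-1*(-3))*(-3 - 61) = 3*(-64) = -192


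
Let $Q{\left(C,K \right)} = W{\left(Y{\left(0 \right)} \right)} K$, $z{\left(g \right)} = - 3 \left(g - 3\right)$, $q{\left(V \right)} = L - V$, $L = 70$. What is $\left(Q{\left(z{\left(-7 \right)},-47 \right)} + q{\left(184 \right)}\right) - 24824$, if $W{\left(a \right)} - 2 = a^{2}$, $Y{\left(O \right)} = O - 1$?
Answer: $-25079$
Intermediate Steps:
$Y{\left(O \right)} = -1 + O$
$W{\left(a \right)} = 2 + a^{2}$
$q{\left(V \right)} = 70 - V$
$z{\left(g \right)} = 9 - 3 g$ ($z{\left(g \right)} = - 3 \left(-3 + g\right) = 9 - 3 g$)
$Q{\left(C,K \right)} = 3 K$ ($Q{\left(C,K \right)} = \left(2 + \left(-1 + 0\right)^{2}\right) K = \left(2 + \left(-1\right)^{2}\right) K = \left(2 + 1\right) K = 3 K$)
$\left(Q{\left(z{\left(-7 \right)},-47 \right)} + q{\left(184 \right)}\right) - 24824 = \left(3 \left(-47\right) + \left(70 - 184\right)\right) - 24824 = \left(-141 + \left(70 - 184\right)\right) - 24824 = \left(-141 - 114\right) - 24824 = -255 - 24824 = -25079$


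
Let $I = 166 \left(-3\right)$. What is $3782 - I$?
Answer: $4280$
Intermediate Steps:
$I = -498$
$3782 - I = 3782 - -498 = 3782 + 498 = 4280$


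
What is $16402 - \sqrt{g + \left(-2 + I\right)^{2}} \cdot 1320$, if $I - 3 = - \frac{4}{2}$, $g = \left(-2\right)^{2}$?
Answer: $16402 - 1320 \sqrt{5} \approx 13450.0$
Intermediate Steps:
$g = 4$
$I = 1$ ($I = 3 - \frac{4}{2} = 3 - 2 = 1$)
$16402 - \sqrt{g + \left(-2 + I\right)^{2}} \cdot 1320 = 16402 - \sqrt{4 + \left(-2 + 1\right)^{2}} \cdot 1320 = 16402 - \sqrt{4 + \left(-1\right)^{2}} \cdot 1320 = 16402 - \sqrt{4 + 1} \cdot 1320 = 16402 - \sqrt{5} \cdot 1320 = 16402 - 1320 \sqrt{5}$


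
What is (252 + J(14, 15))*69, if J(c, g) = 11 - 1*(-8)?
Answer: 18699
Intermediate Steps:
J(c, g) = 19 (J(c, g) = 11 + 8 = 19)
(252 + J(14, 15))*69 = (252 + 19)*69 = 271*69 = 18699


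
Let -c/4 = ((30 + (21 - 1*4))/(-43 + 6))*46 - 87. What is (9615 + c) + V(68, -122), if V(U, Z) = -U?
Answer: 374763/37 ≈ 10129.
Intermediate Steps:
c = 21524/37 (c = -4*(((30 + (21 - 1*4))/(-43 + 6))*46 - 87) = -4*(((30 + (21 - 4))/(-37))*46 - 87) = -4*(((30 + 17)*(-1/37))*46 - 87) = -4*((47*(-1/37))*46 - 87) = -4*(-47/37*46 - 87) = -4*(-2162/37 - 87) = -4*(-5381/37) = 21524/37 ≈ 581.73)
(9615 + c) + V(68, -122) = (9615 + 21524/37) - 1*68 = 377279/37 - 68 = 374763/37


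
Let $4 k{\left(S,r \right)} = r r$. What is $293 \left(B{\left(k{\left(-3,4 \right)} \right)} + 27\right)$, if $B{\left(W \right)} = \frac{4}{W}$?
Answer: $8204$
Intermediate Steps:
$k{\left(S,r \right)} = \frac{r^{2}}{4}$ ($k{\left(S,r \right)} = \frac{r r}{4} = \frac{r^{2}}{4}$)
$293 \left(B{\left(k{\left(-3,4 \right)} \right)} + 27\right) = 293 \left(\frac{4}{\frac{1}{4} \cdot 4^{2}} + 27\right) = 293 \left(\frac{4}{\frac{1}{4} \cdot 16} + 27\right) = 293 \left(\frac{4}{4} + 27\right) = 293 \left(4 \cdot \frac{1}{4} + 27\right) = 293 \left(1 + 27\right) = 293 \cdot 28 = 8204$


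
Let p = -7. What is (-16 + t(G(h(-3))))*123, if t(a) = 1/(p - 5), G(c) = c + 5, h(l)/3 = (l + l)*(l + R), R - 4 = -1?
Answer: -7913/4 ≈ -1978.3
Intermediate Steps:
R = 3 (R = 4 - 1 = 3)
h(l) = 6*l*(3 + l) (h(l) = 3*((l + l)*(l + 3)) = 3*((2*l)*(3 + l)) = 3*(2*l*(3 + l)) = 6*l*(3 + l))
G(c) = 5 + c
t(a) = -1/12 (t(a) = 1/(-7 - 5) = 1/(-12) = -1/12)
(-16 + t(G(h(-3))))*123 = (-16 - 1/12)*123 = -193/12*123 = -7913/4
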